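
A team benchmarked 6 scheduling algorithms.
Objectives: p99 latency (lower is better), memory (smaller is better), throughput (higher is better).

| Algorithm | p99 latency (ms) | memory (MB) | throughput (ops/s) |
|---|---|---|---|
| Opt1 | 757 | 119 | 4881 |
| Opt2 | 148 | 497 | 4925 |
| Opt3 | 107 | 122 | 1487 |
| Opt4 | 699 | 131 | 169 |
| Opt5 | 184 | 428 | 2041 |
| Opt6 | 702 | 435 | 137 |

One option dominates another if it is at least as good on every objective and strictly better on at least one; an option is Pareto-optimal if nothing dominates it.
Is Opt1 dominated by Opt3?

Opt3 vs Opt1: Opt3 is worse on memory (122 vs 119), so it does not dominate Opt1.

No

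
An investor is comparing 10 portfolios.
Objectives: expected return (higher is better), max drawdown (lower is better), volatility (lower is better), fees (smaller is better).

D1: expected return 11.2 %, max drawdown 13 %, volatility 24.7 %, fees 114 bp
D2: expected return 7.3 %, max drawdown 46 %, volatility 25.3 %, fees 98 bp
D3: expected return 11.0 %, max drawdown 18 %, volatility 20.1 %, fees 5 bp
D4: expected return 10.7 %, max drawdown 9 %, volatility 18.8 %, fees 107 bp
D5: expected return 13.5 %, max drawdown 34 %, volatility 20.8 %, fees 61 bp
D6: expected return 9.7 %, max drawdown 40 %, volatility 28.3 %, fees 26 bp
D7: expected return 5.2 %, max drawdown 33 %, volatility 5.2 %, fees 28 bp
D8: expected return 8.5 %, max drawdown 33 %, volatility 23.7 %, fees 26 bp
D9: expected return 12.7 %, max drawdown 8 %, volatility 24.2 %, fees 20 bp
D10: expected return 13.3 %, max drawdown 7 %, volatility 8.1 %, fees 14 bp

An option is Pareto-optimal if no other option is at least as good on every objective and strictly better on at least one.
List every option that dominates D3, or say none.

D1: worse on volatility (24.7 vs 20.1).
D2: worse on expected return (7.3 vs 11.0).
D4: worse on expected return (10.7 vs 11.0).
D5: worse on max drawdown (34 vs 18).
D6: worse on expected return (9.7 vs 11.0).
D7: worse on expected return (5.2 vs 11.0).
D8: worse on expected return (8.5 vs 11.0).
D9: worse on volatility (24.2 vs 20.1).
D10: worse on fees (14 vs 5).
No option dominates D3.

none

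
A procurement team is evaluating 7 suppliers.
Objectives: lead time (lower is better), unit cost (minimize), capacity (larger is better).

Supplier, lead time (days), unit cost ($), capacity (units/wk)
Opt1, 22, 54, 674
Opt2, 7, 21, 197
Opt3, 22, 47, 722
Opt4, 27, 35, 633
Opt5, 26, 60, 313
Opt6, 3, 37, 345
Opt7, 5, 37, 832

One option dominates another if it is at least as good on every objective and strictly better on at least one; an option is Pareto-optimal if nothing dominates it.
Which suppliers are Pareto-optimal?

Opt1: dominated by Opt3 (lead time 22≤22, unit cost 47≤54, capacity 722≥674).
Opt2: not dominated (best unit cost).
Opt3: dominated by Opt7 (lead time 5≤22, unit cost 37≤47, capacity 832≥722).
Opt4: not dominated.
Opt5: dominated by Opt1 (lead time 22≤26, unit cost 54≤60, capacity 674≥313).
Opt6: not dominated (best lead time).
Opt7: not dominated (best capacity).

Opt2, Opt4, Opt6, Opt7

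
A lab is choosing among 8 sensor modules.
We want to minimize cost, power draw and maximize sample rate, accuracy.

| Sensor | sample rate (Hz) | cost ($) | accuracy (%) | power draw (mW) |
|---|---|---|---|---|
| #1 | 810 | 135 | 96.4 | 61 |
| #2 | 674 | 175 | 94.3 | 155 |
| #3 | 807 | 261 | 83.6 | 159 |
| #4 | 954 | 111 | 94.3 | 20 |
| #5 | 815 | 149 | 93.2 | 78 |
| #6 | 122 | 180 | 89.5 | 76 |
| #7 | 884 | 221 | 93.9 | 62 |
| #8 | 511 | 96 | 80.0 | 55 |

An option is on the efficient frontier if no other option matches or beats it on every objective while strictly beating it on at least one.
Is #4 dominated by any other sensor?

#1: worse on sample rate (810 vs 954).
#2: worse on sample rate (674 vs 954).
#3: worse on sample rate (807 vs 954).
#5: worse on sample rate (815 vs 954).
#6: worse on sample rate (122 vs 954).
#7: worse on sample rate (884 vs 954).
#8: worse on sample rate (511 vs 954).
No option is at least as good as #4 on every objective and strictly better on one.

No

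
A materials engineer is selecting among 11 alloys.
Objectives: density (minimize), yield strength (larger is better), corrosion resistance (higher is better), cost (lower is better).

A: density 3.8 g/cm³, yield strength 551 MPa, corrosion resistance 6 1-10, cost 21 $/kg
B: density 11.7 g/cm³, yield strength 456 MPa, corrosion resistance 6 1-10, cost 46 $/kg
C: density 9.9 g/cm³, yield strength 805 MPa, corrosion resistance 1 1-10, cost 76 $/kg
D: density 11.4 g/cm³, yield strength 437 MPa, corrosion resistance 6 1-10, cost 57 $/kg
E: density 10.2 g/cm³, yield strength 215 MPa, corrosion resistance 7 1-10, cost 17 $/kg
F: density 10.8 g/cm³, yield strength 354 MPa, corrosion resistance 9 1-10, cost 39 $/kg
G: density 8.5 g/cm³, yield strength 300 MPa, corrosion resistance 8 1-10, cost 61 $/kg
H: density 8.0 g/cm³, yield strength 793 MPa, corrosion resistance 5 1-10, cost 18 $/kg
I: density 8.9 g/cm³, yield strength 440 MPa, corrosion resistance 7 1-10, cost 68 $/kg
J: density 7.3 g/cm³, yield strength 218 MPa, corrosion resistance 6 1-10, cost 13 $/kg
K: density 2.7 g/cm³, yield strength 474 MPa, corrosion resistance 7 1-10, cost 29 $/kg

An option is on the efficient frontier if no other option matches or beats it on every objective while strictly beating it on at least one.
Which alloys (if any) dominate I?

K

K: density 2.7≤8.9, yield strength 474≥440, corrosion resistance 7≥7, cost 29≤68 — dominates I.
Others (A, B, C, D, E, F, G, H, J) are each worse than I on at least one objective.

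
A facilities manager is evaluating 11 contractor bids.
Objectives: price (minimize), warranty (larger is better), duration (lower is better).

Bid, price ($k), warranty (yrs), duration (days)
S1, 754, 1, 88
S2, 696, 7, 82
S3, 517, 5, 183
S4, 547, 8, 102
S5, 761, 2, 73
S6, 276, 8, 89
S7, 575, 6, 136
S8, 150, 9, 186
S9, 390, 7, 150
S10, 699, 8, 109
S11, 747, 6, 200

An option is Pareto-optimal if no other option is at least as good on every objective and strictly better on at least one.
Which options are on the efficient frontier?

S1: dominated by S2 (price 696≤754, warranty 7≥1, duration 82≤88).
S2: not dominated.
S3: dominated by S6 (price 276≤517, warranty 8≥5, duration 89≤183).
S4: dominated by S6 (price 276≤547, warranty 8≥8, duration 89≤102).
S5: not dominated (best duration).
S6: not dominated.
S7: dominated by S4 (price 547≤575, warranty 8≥6, duration 102≤136).
S8: not dominated (best price).
S9: dominated by S6 (price 276≤390, warranty 8≥7, duration 89≤150).
S10: dominated by S4 (price 547≤699, warranty 8≥8, duration 102≤109).
S11: dominated by S2 (price 696≤747, warranty 7≥6, duration 82≤200).

S2, S5, S6, S8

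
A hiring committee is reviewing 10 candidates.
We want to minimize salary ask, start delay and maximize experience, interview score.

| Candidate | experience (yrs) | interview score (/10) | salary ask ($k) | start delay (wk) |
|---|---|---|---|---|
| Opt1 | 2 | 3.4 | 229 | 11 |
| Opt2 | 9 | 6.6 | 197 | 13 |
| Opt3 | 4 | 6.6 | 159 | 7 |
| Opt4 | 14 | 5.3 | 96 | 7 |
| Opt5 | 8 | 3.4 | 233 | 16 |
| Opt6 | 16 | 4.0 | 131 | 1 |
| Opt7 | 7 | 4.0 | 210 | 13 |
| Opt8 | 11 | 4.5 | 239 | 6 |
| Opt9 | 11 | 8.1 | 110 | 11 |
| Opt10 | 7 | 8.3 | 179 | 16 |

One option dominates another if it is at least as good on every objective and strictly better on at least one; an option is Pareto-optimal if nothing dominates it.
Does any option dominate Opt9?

No

Opt1: worse on experience (2 vs 11).
Opt2: worse on experience (9 vs 11).
Opt3: worse on experience (4 vs 11).
Opt4: worse on interview score (5.3 vs 8.1).
Opt5: worse on experience (8 vs 11).
Opt6: worse on interview score (4.0 vs 8.1).
Opt7: worse on experience (7 vs 11).
Opt8: worse on interview score (4.5 vs 8.1).
Opt10: worse on experience (7 vs 11).
No option is at least as good as Opt9 on every objective and strictly better on one.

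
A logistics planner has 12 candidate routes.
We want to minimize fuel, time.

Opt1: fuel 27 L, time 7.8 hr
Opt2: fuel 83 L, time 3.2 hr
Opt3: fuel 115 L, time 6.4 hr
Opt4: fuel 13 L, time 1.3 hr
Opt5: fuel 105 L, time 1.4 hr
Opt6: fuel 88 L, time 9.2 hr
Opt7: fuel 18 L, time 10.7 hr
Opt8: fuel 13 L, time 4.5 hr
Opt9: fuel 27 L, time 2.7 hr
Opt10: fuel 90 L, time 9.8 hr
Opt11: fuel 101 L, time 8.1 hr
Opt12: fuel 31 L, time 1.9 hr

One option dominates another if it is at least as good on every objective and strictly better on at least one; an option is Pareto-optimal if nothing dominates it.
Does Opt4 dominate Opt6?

Opt4 vs Opt6: fuel 13≤88, time 1.3≤9.2 — Opt4 is at least as good on every objective with at least one strict improvement.

Yes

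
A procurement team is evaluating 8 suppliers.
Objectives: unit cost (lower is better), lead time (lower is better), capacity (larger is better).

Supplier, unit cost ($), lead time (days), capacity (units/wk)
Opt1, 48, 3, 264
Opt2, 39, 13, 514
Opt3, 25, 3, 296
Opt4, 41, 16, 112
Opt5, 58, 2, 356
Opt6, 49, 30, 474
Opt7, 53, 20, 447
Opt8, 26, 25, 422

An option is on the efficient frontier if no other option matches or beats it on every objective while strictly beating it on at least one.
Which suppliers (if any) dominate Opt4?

Opt2: unit cost 39≤41, lead time 13≤16, capacity 514≥112 — dominates Opt4.
Opt3: unit cost 25≤41, lead time 3≤16, capacity 296≥112 — dominates Opt4.
Others (Opt1, Opt5, Opt6, Opt7, Opt8) are each worse than Opt4 on at least one objective.

Opt2, Opt3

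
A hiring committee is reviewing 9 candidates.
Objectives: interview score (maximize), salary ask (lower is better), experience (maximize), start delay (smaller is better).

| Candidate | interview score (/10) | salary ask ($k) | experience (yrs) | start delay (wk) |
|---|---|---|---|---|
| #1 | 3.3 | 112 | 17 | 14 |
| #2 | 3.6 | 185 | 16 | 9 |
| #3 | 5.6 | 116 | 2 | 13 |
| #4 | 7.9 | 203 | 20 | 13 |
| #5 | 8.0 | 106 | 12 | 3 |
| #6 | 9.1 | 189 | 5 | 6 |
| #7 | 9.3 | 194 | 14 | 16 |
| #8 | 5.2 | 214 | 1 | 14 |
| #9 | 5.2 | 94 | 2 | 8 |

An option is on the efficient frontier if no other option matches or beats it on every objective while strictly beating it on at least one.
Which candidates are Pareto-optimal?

#1, #2, #4, #5, #6, #7, #9

#1: not dominated.
#2: not dominated.
#3: dominated by #5 (interview score 8.0≥5.6, salary ask 106≤116, experience 12≥2, start delay 3≤13).
#4: not dominated (best experience).
#5: not dominated (best start delay).
#6: not dominated.
#7: not dominated (best interview score).
#8: dominated by #3 (interview score 5.6≥5.2, salary ask 116≤214, experience 2≥1, start delay 13≤14).
#9: not dominated (best salary ask).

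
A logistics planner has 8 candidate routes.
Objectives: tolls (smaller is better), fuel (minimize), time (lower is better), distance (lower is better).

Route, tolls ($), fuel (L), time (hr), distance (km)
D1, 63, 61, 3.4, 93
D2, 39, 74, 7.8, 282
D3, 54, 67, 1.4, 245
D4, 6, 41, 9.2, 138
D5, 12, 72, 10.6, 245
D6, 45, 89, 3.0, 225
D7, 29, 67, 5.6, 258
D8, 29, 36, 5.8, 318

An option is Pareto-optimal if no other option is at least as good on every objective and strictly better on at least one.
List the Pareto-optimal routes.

D1, D3, D4, D6, D7, D8

D1: not dominated (best distance).
D2: dominated by D7 (tolls 29≤39, fuel 67≤74, time 5.6≤7.8, distance 258≤282).
D3: not dominated (best time).
D4: not dominated (best tolls).
D5: dominated by D4 (tolls 6≤12, fuel 41≤72, time 9.2≤10.6, distance 138≤245).
D6: not dominated.
D7: not dominated.
D8: not dominated (best fuel).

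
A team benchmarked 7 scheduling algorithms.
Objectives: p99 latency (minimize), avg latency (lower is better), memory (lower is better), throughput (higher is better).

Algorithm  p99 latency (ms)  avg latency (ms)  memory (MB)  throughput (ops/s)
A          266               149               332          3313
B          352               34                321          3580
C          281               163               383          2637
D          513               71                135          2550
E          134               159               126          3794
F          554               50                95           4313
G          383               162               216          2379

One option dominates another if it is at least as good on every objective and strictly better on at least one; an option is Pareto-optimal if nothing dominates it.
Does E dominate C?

Yes

E vs C: p99 latency 134≤281, avg latency 159≤163, memory 126≤383, throughput 3794≥2637 — E is at least as good on every objective with at least one strict improvement.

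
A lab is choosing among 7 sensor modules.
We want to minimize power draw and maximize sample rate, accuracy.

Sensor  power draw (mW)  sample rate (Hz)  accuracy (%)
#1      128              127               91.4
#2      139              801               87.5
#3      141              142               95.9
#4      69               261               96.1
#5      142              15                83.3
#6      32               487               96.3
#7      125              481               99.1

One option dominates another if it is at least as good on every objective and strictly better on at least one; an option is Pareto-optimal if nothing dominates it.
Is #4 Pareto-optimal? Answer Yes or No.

#6 vs #4: power draw 32≤69, sample rate 487≥261, accuracy 96.3≥96.1 — #6 is at least as good on every objective and strictly better on at least one, so #6 dominates #4.

No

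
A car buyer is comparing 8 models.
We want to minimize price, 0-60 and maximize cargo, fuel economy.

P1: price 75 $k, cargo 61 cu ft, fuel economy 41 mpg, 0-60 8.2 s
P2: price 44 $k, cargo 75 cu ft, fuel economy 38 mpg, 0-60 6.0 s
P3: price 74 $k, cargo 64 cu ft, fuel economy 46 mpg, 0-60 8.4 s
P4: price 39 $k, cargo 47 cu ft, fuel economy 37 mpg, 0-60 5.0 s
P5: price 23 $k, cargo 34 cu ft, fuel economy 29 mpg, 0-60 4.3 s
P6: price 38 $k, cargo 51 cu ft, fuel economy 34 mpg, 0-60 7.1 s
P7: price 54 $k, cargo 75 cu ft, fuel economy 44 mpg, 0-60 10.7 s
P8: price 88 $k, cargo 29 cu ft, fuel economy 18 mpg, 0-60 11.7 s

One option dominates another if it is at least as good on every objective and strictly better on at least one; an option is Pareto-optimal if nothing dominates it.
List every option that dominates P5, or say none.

none

P1: worse on price (75 vs 23).
P2: worse on price (44 vs 23).
P3: worse on price (74 vs 23).
P4: worse on price (39 vs 23).
P6: worse on price (38 vs 23).
P7: worse on price (54 vs 23).
P8: worse on price (88 vs 23).
No option dominates P5.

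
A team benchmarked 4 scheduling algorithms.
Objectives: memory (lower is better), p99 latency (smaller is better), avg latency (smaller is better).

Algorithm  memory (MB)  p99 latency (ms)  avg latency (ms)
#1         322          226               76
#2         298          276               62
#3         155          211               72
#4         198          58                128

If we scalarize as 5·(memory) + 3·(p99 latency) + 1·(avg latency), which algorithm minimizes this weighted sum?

#4

#1: 5·322 + 3·226 + 1·76 = 2364
#2: 5·298 + 3·276 + 1·62 = 2380
#3: 5·155 + 3·211 + 1·72 = 1480
#4: 5·198 + 3·58 + 1·128 = 1292
Lowest: #4 at 1292.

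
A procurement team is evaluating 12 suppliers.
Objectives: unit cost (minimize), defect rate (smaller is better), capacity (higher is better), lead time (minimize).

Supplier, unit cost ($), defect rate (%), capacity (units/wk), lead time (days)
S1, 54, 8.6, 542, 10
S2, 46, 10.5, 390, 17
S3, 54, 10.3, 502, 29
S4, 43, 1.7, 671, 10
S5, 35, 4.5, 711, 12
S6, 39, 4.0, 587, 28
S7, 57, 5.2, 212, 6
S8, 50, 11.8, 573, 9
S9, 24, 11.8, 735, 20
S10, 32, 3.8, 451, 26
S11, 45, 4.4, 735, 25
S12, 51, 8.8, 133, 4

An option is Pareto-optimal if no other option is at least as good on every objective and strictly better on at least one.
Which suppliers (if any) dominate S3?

S1: unit cost 54≤54, defect rate 8.6≤10.3, capacity 542≥502, lead time 10≤29 — dominates S3.
S4: unit cost 43≤54, defect rate 1.7≤10.3, capacity 671≥502, lead time 10≤29 — dominates S3.
S5: unit cost 35≤54, defect rate 4.5≤10.3, capacity 711≥502, lead time 12≤29 — dominates S3.
S6: unit cost 39≤54, defect rate 4.0≤10.3, capacity 587≥502, lead time 28≤29 — dominates S3.
S11: unit cost 45≤54, defect rate 4.4≤10.3, capacity 735≥502, lead time 25≤29 — dominates S3.
Others (S2, S7, S8, S9, S10, S12) are each worse than S3 on at least one objective.

S1, S4, S5, S6, S11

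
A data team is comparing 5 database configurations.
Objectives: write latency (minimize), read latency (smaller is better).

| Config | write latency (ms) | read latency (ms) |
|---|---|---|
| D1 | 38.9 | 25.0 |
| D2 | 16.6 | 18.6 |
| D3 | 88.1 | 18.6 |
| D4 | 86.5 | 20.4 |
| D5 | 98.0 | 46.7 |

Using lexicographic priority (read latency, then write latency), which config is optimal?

First minimize read latency: best is 18.6, kept {D2, D3}.
Then minimize write latency: best is 16.6, kept {D2}.

D2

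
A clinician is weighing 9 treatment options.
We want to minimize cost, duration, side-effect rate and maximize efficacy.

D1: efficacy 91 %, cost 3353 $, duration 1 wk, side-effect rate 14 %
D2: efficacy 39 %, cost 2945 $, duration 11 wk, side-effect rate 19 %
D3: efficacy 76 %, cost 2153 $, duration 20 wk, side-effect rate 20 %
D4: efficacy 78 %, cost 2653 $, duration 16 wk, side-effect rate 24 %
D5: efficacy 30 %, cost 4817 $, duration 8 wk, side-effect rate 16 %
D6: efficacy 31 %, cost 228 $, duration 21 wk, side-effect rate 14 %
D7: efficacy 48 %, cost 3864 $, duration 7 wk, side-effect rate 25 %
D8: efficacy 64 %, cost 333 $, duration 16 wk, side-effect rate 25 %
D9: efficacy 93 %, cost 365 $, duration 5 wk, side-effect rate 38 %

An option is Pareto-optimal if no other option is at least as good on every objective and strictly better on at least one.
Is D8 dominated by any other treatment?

D1: worse on cost (3353 vs 333).
D2: worse on efficacy (39 vs 64).
D3: worse on cost (2153 vs 333).
D4: worse on cost (2653 vs 333).
D5: worse on efficacy (30 vs 64).
D6: worse on efficacy (31 vs 64).
D7: worse on efficacy (48 vs 64).
D9: worse on cost (365 vs 333).
No option is at least as good as D8 on every objective and strictly better on one.

No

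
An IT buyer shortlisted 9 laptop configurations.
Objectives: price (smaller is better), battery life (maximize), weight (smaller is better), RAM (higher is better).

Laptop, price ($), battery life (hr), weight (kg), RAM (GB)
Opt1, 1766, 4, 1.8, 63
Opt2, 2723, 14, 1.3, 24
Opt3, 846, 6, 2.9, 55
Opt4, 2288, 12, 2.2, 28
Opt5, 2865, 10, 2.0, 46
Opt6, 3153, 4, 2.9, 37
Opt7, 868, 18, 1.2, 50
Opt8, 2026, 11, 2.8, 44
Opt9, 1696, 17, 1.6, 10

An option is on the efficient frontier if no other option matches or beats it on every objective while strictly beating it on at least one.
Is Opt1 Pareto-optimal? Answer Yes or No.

Opt2: worse on price (2723 vs 1766).
Opt3: worse on weight (2.9 vs 1.8).
Opt4: worse on price (2288 vs 1766).
Opt5: worse on price (2865 vs 1766).
Opt6: worse on price (3153 vs 1766).
Opt7: worse on RAM (50 vs 63).
Opt8: worse on price (2026 vs 1766).
Opt9: worse on RAM (10 vs 63).
No option is at least as good as Opt1 on every objective and strictly better on one.

Yes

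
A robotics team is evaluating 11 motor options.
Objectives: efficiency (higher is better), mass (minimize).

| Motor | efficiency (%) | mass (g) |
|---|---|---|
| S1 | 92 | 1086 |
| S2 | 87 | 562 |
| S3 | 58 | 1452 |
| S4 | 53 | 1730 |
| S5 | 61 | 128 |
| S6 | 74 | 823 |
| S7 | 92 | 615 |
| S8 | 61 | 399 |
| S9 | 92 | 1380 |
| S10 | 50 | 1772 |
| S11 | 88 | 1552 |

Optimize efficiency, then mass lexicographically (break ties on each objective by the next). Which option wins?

First maximize efficiency: best is 92, kept {S1, S7, S9}.
Then minimize mass: best is 615, kept {S7}.

S7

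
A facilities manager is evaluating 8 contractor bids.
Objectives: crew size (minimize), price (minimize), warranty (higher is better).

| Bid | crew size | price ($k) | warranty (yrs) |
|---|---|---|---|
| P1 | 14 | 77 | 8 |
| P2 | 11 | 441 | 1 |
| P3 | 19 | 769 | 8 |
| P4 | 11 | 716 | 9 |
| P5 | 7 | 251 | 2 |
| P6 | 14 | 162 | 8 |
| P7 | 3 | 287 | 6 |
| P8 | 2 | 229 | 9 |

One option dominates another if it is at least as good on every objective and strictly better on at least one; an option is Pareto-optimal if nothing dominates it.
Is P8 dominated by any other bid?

P1: worse on crew size (14 vs 2).
P2: worse on crew size (11 vs 2).
P3: worse on crew size (19 vs 2).
P4: worse on crew size (11 vs 2).
P5: worse on crew size (7 vs 2).
P6: worse on crew size (14 vs 2).
P7: worse on crew size (3 vs 2).
No option is at least as good as P8 on every objective and strictly better on one.

No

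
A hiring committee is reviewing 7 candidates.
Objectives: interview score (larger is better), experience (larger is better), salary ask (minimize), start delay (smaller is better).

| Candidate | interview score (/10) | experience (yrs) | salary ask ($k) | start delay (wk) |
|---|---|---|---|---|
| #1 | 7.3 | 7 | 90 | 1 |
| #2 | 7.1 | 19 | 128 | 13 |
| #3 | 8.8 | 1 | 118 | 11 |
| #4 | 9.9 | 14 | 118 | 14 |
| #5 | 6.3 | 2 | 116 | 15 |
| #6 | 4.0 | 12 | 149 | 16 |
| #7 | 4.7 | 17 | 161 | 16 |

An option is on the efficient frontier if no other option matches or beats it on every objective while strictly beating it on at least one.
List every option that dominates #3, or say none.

none

#1: worse on interview score (7.3 vs 8.8).
#2: worse on interview score (7.1 vs 8.8).
#4: worse on start delay (14 vs 11).
#5: worse on interview score (6.3 vs 8.8).
#6: worse on interview score (4.0 vs 8.8).
#7: worse on interview score (4.7 vs 8.8).
No option dominates #3.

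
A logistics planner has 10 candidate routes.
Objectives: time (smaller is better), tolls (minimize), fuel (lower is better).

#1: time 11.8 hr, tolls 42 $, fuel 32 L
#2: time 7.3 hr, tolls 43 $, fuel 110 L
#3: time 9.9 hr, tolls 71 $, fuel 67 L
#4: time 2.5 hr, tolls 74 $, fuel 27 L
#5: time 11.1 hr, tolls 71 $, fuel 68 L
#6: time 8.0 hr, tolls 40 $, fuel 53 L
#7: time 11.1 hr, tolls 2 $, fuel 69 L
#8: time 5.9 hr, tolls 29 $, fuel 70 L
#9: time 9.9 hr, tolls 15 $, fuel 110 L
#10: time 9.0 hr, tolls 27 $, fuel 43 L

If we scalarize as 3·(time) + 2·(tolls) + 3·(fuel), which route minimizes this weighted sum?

#1: 3·11.8 + 2·42 + 3·32 = 215.4
#2: 3·7.3 + 2·43 + 3·110 = 437.9
#3: 3·9.9 + 2·71 + 3·67 = 372.7
#4: 3·2.5 + 2·74 + 3·27 = 236.5
#5: 3·11.1 + 2·71 + 3·68 = 379.3
#6: 3·8.0 + 2·40 + 3·53 = 263.0
#7: 3·11.1 + 2·2 + 3·69 = 244.3
#8: 3·5.9 + 2·29 + 3·70 = 285.7
#9: 3·9.9 + 2·15 + 3·110 = 389.7
#10: 3·9.0 + 2·27 + 3·43 = 210.0
Lowest: #10 at 210.0.

#10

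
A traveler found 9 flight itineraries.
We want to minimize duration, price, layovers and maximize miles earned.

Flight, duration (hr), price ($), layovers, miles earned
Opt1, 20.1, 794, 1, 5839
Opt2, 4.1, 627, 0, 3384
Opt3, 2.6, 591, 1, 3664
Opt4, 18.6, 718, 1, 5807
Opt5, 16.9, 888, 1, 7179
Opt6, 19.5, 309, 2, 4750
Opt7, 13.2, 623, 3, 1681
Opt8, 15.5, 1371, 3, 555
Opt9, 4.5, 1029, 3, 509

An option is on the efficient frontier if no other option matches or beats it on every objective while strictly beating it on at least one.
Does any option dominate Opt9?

Opt2 vs Opt9: duration 4.1≤4.5, price 627≤1029, layovers 0≤3, miles earned 3384≥509 — Opt2 is at least as good on every objective and strictly better on at least one, so Opt2 dominates Opt9.

Yes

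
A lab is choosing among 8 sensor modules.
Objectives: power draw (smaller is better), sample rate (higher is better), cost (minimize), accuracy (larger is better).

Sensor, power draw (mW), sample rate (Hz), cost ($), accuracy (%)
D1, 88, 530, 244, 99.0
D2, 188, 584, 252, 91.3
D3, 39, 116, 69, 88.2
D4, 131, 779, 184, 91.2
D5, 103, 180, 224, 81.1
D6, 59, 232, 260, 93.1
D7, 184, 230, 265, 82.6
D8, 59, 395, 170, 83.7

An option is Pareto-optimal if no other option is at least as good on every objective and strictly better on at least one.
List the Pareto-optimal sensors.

D1: not dominated (best accuracy).
D2: not dominated.
D3: not dominated (best power draw).
D4: not dominated (best sample rate).
D5: dominated by D8 (power draw 59≤103, sample rate 395≥180, cost 170≤224, accuracy 83.7≥81.1).
D6: not dominated.
D7: dominated by D1 (power draw 88≤184, sample rate 530≥230, cost 244≤265, accuracy 99.0≥82.6).
D8: not dominated.

D1, D2, D3, D4, D6, D8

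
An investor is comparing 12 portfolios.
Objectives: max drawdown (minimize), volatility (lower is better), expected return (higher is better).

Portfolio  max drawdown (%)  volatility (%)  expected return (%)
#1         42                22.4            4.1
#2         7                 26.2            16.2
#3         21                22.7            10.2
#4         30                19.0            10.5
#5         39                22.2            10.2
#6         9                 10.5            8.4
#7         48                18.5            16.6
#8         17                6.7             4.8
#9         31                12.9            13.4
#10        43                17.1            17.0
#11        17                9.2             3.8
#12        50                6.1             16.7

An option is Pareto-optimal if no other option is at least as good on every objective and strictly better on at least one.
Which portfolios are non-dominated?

#1: dominated by #4 (max drawdown 30≤42, volatility 19.0≤22.4, expected return 10.5≥4.1).
#2: not dominated (best max drawdown).
#3: not dominated.
#4: not dominated.
#5: dominated by #4 (max drawdown 30≤39, volatility 19.0≤22.2, expected return 10.5≥10.2).
#6: not dominated.
#7: dominated by #10 (max drawdown 43≤48, volatility 17.1≤18.5, expected return 17.0≥16.6).
#8: not dominated.
#9: not dominated.
#10: not dominated (best expected return).
#11: dominated by #8 (max drawdown 17≤17, volatility 6.7≤9.2, expected return 4.8≥3.8).
#12: not dominated (best volatility).

#2, #3, #4, #6, #8, #9, #10, #12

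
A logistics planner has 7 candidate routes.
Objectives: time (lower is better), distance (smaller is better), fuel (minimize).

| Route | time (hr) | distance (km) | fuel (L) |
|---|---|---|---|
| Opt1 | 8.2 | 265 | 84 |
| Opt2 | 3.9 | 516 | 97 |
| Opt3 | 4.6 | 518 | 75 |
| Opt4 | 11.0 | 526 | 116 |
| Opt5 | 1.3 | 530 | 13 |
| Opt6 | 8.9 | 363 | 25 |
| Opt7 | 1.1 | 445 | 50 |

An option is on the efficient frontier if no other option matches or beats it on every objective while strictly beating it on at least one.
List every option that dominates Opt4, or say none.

Opt1: time 8.2≤11.0, distance 265≤526, fuel 84≤116 — dominates Opt4.
Opt2: time 3.9≤11.0, distance 516≤526, fuel 97≤116 — dominates Opt4.
Opt3: time 4.6≤11.0, distance 518≤526, fuel 75≤116 — dominates Opt4.
Opt6: time 8.9≤11.0, distance 363≤526, fuel 25≤116 — dominates Opt4.
Opt7: time 1.1≤11.0, distance 445≤526, fuel 50≤116 — dominates Opt4.
Others (Opt5) are each worse than Opt4 on at least one objective.

Opt1, Opt2, Opt3, Opt6, Opt7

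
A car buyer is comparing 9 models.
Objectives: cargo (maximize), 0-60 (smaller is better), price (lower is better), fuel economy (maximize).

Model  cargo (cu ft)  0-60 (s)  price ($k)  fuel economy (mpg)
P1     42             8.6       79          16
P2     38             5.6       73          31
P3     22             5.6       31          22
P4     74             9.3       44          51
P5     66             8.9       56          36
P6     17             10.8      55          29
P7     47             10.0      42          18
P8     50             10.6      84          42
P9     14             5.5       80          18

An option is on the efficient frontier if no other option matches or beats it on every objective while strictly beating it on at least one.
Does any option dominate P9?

P1: worse on 0-60 (8.6 vs 5.5).
P2: worse on 0-60 (5.6 vs 5.5).
P3: worse on 0-60 (5.6 vs 5.5).
P4: worse on 0-60 (9.3 vs 5.5).
P5: worse on 0-60 (8.9 vs 5.5).
P6: worse on 0-60 (10.8 vs 5.5).
P7: worse on 0-60 (10.0 vs 5.5).
P8: worse on 0-60 (10.6 vs 5.5).
No option is at least as good as P9 on every objective and strictly better on one.

No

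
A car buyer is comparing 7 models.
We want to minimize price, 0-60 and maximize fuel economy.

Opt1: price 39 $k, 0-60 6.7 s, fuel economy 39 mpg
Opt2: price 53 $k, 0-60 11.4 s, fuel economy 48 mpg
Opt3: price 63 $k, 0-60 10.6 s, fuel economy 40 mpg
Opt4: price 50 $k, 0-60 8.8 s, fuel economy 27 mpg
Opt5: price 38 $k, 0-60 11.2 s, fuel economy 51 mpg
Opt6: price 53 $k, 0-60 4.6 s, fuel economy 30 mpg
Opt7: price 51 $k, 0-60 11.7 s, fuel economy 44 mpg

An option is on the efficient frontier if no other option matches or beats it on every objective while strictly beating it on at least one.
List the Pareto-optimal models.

Opt1: not dominated.
Opt2: dominated by Opt5 (price 38≤53, 0-60 11.2≤11.4, fuel economy 51≥48).
Opt3: not dominated.
Opt4: dominated by Opt1 (price 39≤50, 0-60 6.7≤8.8, fuel economy 39≥27).
Opt5: not dominated (best price).
Opt6: not dominated (best 0-60).
Opt7: dominated by Opt5 (price 38≤51, 0-60 11.2≤11.7, fuel economy 51≥44).

Opt1, Opt3, Opt5, Opt6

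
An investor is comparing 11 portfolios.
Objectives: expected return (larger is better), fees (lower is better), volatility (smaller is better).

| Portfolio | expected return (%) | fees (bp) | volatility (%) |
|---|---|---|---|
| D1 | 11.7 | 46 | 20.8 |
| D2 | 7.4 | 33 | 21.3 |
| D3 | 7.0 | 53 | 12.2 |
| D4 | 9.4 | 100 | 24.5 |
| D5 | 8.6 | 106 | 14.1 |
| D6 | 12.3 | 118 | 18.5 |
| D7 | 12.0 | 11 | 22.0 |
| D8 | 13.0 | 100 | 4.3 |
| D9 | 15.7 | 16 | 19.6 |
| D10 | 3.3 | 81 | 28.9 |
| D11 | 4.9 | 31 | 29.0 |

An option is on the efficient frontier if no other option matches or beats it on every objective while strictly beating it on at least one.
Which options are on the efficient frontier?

D3, D7, D8, D9

D1: dominated by D9 (expected return 15.7≥11.7, fees 16≤46, volatility 19.6≤20.8).
D2: dominated by D9 (expected return 15.7≥7.4, fees 16≤33, volatility 19.6≤21.3).
D3: not dominated.
D4: dominated by D1 (expected return 11.7≥9.4, fees 46≤100, volatility 20.8≤24.5).
D5: dominated by D8 (expected return 13.0≥8.6, fees 100≤106, volatility 4.3≤14.1).
D6: dominated by D8 (expected return 13.0≥12.3, fees 100≤118, volatility 4.3≤18.5).
D7: not dominated (best fees).
D8: not dominated (best volatility).
D9: not dominated (best expected return).
D10: dominated by D1 (expected return 11.7≥3.3, fees 46≤81, volatility 20.8≤28.9).
D11: dominated by D7 (expected return 12.0≥4.9, fees 11≤31, volatility 22.0≤29.0).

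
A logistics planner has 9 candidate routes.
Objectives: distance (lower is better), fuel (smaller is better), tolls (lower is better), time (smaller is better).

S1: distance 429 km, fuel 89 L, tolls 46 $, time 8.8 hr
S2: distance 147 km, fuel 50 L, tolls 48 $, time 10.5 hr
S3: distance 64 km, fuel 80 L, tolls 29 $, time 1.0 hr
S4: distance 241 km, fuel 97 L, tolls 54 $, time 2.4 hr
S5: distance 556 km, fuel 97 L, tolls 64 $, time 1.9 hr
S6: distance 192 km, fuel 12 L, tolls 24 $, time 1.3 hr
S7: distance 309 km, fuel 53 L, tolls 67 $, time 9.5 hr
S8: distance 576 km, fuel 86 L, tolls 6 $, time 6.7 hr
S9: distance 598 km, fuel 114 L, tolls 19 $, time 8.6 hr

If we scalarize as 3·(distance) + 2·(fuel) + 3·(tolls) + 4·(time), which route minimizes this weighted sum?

S1: 3·429 + 2·89 + 3·46 + 4·8.8 = 1638.2
S2: 3·147 + 2·50 + 3·48 + 4·10.5 = 727.0
S3: 3·64 + 2·80 + 3·29 + 4·1.0 = 443.0
S4: 3·241 + 2·97 + 3·54 + 4·2.4 = 1088.6
S5: 3·556 + 2·97 + 3·64 + 4·1.9 = 2061.6
S6: 3·192 + 2·12 + 3·24 + 4·1.3 = 677.2
S7: 3·309 + 2·53 + 3·67 + 4·9.5 = 1272.0
S8: 3·576 + 2·86 + 3·6 + 4·6.7 = 1944.8
S9: 3·598 + 2·114 + 3·19 + 4·8.6 = 2113.4
Lowest: S3 at 443.0.

S3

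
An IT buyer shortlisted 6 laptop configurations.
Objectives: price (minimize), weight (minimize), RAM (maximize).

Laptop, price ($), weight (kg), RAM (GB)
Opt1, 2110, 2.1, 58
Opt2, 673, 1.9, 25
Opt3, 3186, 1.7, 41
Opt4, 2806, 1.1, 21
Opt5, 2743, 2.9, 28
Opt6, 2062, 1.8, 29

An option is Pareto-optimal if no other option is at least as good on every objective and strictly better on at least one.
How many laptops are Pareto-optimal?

Opt1: not dominated (best RAM).
Opt2: not dominated (best price).
Opt3: not dominated.
Opt4: not dominated (best weight).
Opt5: dominated by Opt1 (price 2110≤2743, weight 2.1≤2.9, RAM 58≥28).
Opt6: not dominated.
Pareto-optimal: Opt1, Opt2, Opt3, Opt4, Opt6 → 5.

5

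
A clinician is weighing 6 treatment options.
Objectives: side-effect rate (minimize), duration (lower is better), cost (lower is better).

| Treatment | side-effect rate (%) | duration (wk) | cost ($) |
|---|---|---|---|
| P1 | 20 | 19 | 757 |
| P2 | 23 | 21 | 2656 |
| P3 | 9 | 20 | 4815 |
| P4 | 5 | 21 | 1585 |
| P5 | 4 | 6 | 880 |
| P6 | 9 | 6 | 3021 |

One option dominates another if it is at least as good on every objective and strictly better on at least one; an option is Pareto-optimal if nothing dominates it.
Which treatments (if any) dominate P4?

P5

P5: side-effect rate 4≤5, duration 6≤21, cost 880≤1585 — dominates P4.
Others (P1, P2, P3, P6) are each worse than P4 on at least one objective.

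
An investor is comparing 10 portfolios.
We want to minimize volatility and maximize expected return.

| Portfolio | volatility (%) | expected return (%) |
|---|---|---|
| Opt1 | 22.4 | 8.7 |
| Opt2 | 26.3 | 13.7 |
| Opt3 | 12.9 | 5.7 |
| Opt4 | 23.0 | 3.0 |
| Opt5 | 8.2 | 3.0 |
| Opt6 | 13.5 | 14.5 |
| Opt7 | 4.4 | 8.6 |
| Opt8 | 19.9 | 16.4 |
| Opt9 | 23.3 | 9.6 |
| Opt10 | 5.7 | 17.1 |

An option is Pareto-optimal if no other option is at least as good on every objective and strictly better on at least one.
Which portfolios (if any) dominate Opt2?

Opt6, Opt8, Opt10

Opt6: volatility 13.5≤26.3, expected return 14.5≥13.7 — dominates Opt2.
Opt8: volatility 19.9≤26.3, expected return 16.4≥13.7 — dominates Opt2.
Opt10: volatility 5.7≤26.3, expected return 17.1≥13.7 — dominates Opt2.
Others (Opt1, Opt3, Opt4, Opt5, Opt7, Opt9) are each worse than Opt2 on at least one objective.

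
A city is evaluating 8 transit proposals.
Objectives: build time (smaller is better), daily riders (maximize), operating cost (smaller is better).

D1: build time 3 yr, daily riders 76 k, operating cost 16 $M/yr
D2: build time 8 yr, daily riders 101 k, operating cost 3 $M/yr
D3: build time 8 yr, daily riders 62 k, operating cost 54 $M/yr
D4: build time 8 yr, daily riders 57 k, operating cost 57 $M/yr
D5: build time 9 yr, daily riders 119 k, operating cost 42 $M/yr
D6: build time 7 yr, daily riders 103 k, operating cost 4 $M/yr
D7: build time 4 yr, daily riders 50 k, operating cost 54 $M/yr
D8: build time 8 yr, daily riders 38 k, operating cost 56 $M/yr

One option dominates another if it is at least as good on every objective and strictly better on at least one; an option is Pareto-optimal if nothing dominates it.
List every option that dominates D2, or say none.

D1: worse on daily riders (76 vs 101).
D3: worse on daily riders (62 vs 101).
D4: worse on daily riders (57 vs 101).
D5: worse on build time (9 vs 8).
D6: worse on operating cost (4 vs 3).
D7: worse on daily riders (50 vs 101).
D8: worse on daily riders (38 vs 101).
No option dominates D2.

none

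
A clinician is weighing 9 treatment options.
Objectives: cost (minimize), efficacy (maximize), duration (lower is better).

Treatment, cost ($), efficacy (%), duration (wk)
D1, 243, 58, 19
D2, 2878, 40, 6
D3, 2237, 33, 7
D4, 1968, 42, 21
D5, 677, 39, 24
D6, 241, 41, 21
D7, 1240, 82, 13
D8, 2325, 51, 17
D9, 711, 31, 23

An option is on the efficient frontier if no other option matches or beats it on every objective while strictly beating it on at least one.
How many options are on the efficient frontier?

D1: not dominated.
D2: not dominated (best duration).
D3: not dominated.
D4: dominated by D1 (cost 243≤1968, efficacy 58≥42, duration 19≤21).
D5: dominated by D1 (cost 243≤677, efficacy 58≥39, duration 19≤24).
D6: not dominated (best cost).
D7: not dominated (best efficacy).
D8: dominated by D7 (cost 1240≤2325, efficacy 82≥51, duration 13≤17).
D9: dominated by D1 (cost 243≤711, efficacy 58≥31, duration 19≤23).
Pareto-optimal: D1, D2, D3, D6, D7 → 5.

5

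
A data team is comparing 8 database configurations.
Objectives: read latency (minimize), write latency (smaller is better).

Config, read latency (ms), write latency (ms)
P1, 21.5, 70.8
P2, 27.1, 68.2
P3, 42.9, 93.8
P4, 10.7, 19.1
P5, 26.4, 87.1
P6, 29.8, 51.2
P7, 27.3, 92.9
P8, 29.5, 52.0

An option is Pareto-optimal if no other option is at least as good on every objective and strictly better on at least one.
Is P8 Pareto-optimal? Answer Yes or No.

P4 vs P8: read latency 10.7≤29.5, write latency 19.1≤52.0 — P4 is at least as good on every objective and strictly better on at least one, so P4 dominates P8.

No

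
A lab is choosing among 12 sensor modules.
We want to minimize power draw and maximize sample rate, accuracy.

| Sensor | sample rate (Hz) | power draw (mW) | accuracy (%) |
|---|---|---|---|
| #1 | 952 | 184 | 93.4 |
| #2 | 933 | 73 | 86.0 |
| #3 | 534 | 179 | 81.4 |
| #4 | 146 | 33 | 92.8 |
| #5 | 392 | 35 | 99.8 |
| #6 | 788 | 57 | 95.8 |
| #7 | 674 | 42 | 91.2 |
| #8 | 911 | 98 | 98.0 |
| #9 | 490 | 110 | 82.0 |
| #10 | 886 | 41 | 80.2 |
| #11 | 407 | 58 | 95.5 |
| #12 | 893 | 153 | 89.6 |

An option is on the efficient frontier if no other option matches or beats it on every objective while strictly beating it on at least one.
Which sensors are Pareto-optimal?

#1, #2, #4, #5, #6, #7, #8, #10

#1: not dominated (best sample rate).
#2: not dominated.
#3: dominated by #2 (sample rate 933≥534, power draw 73≤179, accuracy 86.0≥81.4).
#4: not dominated (best power draw).
#5: not dominated (best accuracy).
#6: not dominated.
#7: not dominated.
#8: not dominated.
#9: dominated by #2 (sample rate 933≥490, power draw 73≤110, accuracy 86.0≥82.0).
#10: not dominated.
#11: dominated by #6 (sample rate 788≥407, power draw 57≤58, accuracy 95.8≥95.5).
#12: dominated by #8 (sample rate 911≥893, power draw 98≤153, accuracy 98.0≥89.6).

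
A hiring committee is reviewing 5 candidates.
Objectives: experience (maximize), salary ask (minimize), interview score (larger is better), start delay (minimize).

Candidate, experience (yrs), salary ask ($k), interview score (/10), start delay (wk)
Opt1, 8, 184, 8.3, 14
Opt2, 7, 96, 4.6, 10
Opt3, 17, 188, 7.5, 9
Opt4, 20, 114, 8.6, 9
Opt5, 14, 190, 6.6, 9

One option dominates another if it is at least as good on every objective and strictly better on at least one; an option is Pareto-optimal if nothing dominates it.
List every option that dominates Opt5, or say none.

Opt3, Opt4

Opt3: experience 17≥14, salary ask 188≤190, interview score 7.5≥6.6, start delay 9≤9 — dominates Opt5.
Opt4: experience 20≥14, salary ask 114≤190, interview score 8.6≥6.6, start delay 9≤9 — dominates Opt5.
Others (Opt1, Opt2) are each worse than Opt5 on at least one objective.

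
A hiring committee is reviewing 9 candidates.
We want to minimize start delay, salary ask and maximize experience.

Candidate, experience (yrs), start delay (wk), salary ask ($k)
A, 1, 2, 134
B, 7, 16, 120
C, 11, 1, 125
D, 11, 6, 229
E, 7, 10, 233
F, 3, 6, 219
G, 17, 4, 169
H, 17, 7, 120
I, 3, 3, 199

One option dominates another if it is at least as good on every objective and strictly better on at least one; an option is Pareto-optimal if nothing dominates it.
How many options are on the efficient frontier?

A: dominated by C (experience 11≥1, start delay 1≤2, salary ask 125≤134).
B: dominated by H (experience 17≥7, start delay 7≤16, salary ask 120≤120).
C: not dominated (best start delay).
D: dominated by C (experience 11≥11, start delay 1≤6, salary ask 125≤229).
E: dominated by C (experience 11≥7, start delay 1≤10, salary ask 125≤233).
F: dominated by C (experience 11≥3, start delay 1≤6, salary ask 125≤219).
G: not dominated.
H: not dominated.
I: dominated by C (experience 11≥3, start delay 1≤3, salary ask 125≤199).
Pareto-optimal: C, G, H → 3.

3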